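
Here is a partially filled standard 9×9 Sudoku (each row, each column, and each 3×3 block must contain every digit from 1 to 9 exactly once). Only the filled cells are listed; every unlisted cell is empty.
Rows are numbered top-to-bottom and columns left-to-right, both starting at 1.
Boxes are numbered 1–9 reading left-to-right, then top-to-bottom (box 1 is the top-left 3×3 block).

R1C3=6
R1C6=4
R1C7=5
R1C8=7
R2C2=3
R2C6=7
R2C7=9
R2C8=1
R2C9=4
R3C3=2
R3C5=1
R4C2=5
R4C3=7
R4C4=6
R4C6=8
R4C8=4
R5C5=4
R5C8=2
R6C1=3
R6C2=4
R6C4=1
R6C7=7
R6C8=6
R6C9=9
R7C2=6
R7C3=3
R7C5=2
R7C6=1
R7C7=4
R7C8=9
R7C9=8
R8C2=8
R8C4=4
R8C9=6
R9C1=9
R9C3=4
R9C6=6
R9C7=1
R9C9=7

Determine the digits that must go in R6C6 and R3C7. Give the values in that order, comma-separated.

2,6

For R6C6:
  Consider where 2 can go in row 6.
  R6C3 is out (column 3 already has a 2).
  R6C5 is out (column 5 already has a 2).
  So the only cell in row 6 that can hold 2 is R6C6.
  So R6C6 = 2.
For R3C7:
  Consider where 6 can go in box 3.
  R1C9 is out (row 1 already has a 6).
  R3C8 is out (column 8 already has a 6).
  R3C9 is out (column 9 already has a 6).
  So the only cell in box 3 that can hold 6 is R3C7.
  So R3C7 = 6.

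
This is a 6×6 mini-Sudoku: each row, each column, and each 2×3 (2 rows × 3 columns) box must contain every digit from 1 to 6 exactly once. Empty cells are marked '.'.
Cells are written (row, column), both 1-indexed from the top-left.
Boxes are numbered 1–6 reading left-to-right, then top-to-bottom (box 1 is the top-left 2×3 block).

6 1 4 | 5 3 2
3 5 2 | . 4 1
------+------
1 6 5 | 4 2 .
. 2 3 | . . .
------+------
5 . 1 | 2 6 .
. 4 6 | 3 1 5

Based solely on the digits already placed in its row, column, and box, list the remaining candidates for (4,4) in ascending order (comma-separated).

Row 4 already contains {2, 3}.
Column 4 already contains {2, 3, 4, 5}.
Its 2×3 block (box 4) already contains {2, 4}.
Removing those from 1–6 leaves {1, 6} as the candidates for (4,4).

1,6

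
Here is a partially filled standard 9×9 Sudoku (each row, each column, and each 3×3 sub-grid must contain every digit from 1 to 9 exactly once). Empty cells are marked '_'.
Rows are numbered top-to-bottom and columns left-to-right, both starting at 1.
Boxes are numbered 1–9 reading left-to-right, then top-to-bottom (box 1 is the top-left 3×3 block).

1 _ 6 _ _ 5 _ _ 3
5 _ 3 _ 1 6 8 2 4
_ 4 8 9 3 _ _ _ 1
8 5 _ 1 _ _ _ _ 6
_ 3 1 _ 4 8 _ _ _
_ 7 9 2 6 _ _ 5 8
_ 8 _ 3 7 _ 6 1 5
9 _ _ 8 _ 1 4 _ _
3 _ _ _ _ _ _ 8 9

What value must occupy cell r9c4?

Cell r9c4 itself could take any of {4, 5, 6} by direct elimination.
Consider where 6 can go in column 4.
r1c4 is out (row 1 already has a 6).
r2c4 is out (row 2 already has a 6).
r5c4 is out (box 5 already has a 6).
So the only cell in column 4 that can hold 6 is r9c4.
Therefore r9c4 = 6.

6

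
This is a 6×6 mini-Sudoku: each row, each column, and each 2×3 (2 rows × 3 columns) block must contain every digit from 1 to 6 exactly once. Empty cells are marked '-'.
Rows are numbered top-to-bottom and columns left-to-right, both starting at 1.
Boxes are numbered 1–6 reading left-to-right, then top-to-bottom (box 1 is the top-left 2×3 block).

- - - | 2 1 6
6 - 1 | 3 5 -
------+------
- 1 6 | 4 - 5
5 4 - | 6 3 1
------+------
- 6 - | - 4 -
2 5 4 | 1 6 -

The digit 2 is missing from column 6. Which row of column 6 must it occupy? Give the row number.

Consider where 2 can go in column 6.
r2c6 is out (box 2 already has a 2).
r6c6 is out (row 6 already has a 2).
So the only cell in column 6 that can hold 2 is r5c6.
That is row 5.

5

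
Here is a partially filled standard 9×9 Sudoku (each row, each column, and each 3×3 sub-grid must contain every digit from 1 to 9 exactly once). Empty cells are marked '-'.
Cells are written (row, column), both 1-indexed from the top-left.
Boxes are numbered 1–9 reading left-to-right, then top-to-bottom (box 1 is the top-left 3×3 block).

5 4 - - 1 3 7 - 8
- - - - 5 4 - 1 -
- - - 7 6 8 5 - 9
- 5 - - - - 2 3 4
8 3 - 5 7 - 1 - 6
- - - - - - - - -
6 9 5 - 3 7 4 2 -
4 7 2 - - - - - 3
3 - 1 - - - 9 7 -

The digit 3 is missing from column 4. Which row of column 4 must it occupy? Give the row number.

Consider where 3 can go in column 4.
(1,4) is out (row 1 already has a 3). (2,4) is out (box 2 already has a 3). (4,4) is out (row 4 already has a 3). (7,4) is out (row 7 already has a 3). The remaining empty cells in column 4 are similarly blocked.
So the only cell in column 4 that can hold 3 is (6,4).
That is row 6.

6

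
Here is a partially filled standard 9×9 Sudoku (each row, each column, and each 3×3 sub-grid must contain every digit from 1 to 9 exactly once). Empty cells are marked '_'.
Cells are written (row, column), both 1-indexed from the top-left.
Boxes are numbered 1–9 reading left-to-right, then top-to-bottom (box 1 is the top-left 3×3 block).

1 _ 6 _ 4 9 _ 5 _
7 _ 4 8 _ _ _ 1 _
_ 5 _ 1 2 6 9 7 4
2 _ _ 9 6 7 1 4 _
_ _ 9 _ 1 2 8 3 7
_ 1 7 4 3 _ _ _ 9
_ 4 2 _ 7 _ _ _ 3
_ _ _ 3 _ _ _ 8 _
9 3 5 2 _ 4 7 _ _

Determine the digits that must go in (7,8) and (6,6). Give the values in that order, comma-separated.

For (7,8):
  Consider where 9 can go in row 7.
  (7,1) is out (column 1 already has a 9).
  (7,4) is out (column 4 already has a 9).
  (7,6) is out (column 6 already has a 9).
  (7,7) is out (column 7 already has a 9).
  So the only cell in row 7 that can hold 9 is (7,8).
  So (7,8) = 9.
For (6,6):
  Consider where 8 can go in box 5.
  (5,4) is out (row 5 already has a 8).
  So the only cell in box 5 that can hold 8 is (6,6).
  So (6,6) = 8.

9,8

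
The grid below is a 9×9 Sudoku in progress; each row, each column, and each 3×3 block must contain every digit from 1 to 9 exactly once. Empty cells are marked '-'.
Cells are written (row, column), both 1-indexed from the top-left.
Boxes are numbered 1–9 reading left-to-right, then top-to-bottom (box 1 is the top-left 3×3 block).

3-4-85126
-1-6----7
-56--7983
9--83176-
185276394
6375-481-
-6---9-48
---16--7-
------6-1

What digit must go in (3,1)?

2

Row 3 already contains {3, 5, 6, 7, 8, 9}.
Column 1 already contains {1, 3, 6, 9}.
Its 3×3 block (box 1) already contains {1, 3, 4, 5, 6}.
The only value from 1–9 not eliminated is 2, so (3,1) = 2.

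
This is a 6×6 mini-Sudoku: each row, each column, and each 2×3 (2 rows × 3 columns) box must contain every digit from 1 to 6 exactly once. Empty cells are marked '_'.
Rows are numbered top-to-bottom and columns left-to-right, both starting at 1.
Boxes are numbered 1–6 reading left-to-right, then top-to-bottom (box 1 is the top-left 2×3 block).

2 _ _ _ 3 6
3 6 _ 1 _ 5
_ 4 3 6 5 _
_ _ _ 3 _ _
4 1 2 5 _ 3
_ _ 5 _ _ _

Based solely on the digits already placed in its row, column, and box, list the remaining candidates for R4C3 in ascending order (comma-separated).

1,6

Row 4 already contains {3}.
Column 3 already contains {2, 3, 5}.
Its 2×3 block (box 3) already contains {3, 4}.
Removing those from 1–6 leaves {1, 6} as the candidates for R4C3.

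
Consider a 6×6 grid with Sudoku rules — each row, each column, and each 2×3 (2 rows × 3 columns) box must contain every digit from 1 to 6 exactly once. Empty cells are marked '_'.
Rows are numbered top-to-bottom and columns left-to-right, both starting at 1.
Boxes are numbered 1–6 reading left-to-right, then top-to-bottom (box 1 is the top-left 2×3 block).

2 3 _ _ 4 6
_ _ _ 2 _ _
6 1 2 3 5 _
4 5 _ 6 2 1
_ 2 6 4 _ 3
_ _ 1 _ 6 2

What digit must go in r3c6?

Row 3 already contains {1, 2, 3, 5, 6}.
Column 6 already contains {1, 2, 3, 6}.
Its 2×3 block (box 4) already contains {1, 2, 3, 5, 6}.
The only value from 1–6 not eliminated is 4, so r3c6 = 4.

4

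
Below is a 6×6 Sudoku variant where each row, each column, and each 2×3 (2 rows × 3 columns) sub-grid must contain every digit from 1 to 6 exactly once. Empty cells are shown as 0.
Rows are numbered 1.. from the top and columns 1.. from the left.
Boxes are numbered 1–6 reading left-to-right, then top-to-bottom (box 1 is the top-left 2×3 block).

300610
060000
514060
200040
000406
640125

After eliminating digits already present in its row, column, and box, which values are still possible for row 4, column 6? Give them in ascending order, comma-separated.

Row 4 already contains {2, 4}.
Column 6 already contains {5, 6}.
Its 2×3 block (box 4) already contains {4, 6}.
Removing those from 1–6 leaves {1, 3} as the candidates for row 4, column 6.

1,3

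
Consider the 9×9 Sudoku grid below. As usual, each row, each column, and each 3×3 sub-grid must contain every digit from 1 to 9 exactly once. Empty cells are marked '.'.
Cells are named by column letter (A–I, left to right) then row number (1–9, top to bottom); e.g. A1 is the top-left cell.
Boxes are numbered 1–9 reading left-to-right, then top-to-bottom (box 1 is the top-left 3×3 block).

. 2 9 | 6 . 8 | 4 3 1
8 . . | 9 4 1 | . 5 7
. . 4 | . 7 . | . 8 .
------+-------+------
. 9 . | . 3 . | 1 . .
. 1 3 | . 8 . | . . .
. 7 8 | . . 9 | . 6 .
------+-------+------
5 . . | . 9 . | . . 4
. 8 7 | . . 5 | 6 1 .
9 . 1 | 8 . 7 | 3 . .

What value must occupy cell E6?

1

Cell E6 itself could take any of {1, 2, 5} by direct elimination.
Consider where 1 can go in column E.
E1 is out (row 1 already has a 1).
E8 is out (row 8 already has a 1).
E9 is out (row 9 already has a 1).
So the only cell in column E that can hold 1 is E6.
Therefore E6 = 1.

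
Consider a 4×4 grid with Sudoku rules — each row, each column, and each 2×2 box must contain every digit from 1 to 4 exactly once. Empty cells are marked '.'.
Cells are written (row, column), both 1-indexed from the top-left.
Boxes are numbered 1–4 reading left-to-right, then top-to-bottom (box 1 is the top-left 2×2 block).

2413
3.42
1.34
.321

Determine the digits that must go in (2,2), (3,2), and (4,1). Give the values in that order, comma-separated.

For (2,2):
  Row 2 already contains {2, 3, 4}.
  Column 2 already contains {3, 4}.
  Its 2×2 block (box 1) already contains {2, 3, 4}.
  The only value from 1–4 not eliminated is 1, so (2,2) = 1.
For (3,2):
  Row 3 already contains {1, 3, 4}.
  Column 2 already contains {3, 4}.
  Its 2×2 block (box 3) already contains {1, 3}.
  The only value from 1–4 not eliminated is 2, so (3,2) = 2.
For (4,1):
  Row 4 already contains {1, 2, 3}.
  Column 1 already contains {1, 2, 3}.
  Its 2×2 block (box 3) already contains {1, 3}.
  The only value from 1–4 not eliminated is 4, so (4,1) = 4.

1,2,4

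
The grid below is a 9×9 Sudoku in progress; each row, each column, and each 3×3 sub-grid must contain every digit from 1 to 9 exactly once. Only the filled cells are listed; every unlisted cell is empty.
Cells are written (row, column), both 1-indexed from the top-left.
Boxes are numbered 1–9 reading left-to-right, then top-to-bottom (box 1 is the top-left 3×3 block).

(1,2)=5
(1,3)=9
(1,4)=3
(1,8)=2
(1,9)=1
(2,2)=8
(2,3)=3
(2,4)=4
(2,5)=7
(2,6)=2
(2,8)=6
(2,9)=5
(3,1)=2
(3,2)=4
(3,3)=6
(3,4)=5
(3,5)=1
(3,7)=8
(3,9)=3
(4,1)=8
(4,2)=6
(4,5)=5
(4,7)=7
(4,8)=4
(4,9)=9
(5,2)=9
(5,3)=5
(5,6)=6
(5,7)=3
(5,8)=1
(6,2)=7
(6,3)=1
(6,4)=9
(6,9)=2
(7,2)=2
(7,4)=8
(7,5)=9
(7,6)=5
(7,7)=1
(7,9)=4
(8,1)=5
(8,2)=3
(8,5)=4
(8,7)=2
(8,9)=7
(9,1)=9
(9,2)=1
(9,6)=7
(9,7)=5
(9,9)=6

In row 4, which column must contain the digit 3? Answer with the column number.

Consider where 3 can go in row 4.
(4,3) is out (column 3 already has a 3).
(4,4) is out (column 4 already has a 3).
So the only cell in row 4 that can hold 3 is (4,6).
That is column 6.

6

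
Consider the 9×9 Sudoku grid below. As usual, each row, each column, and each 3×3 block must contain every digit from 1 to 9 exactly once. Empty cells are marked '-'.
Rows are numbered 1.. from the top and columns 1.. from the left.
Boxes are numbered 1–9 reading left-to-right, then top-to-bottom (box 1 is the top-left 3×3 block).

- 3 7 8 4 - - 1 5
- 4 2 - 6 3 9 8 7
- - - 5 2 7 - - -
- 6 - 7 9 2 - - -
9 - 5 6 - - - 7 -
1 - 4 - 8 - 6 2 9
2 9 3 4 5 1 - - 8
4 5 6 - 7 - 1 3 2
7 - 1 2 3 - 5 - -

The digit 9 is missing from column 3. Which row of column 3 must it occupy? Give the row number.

Consider where 9 can go in column 3.
row 4, column 3 is out (row 4 already has a 9).
So the only cell in column 3 that can hold 9 is row 3, column 3.
That is row 3.

3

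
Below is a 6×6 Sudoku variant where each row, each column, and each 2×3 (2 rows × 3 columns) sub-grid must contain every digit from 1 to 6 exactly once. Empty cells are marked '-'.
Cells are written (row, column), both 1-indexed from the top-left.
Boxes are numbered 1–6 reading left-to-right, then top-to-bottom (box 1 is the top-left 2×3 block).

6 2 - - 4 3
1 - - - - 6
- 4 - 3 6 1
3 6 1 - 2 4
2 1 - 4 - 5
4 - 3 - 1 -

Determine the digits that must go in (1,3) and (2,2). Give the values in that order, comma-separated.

For (1,3):
  Row 1 already contains {2, 3, 4, 6}.
  Column 3 already contains {1, 3}.
  Its 2×3 block (box 1) already contains {1, 2, 6}.
  The only value from 1–6 not eliminated is 5, so (1,3) = 5.
For (2,2):
  Consider where 3 can go in box 1.
  (1,3) is out (row 1 already has a 3).
  (2,3) is out (column 3 already has a 3).
  So the only cell in box 1 that can hold 3 is (2,2).
  So (2,2) = 3.

5,3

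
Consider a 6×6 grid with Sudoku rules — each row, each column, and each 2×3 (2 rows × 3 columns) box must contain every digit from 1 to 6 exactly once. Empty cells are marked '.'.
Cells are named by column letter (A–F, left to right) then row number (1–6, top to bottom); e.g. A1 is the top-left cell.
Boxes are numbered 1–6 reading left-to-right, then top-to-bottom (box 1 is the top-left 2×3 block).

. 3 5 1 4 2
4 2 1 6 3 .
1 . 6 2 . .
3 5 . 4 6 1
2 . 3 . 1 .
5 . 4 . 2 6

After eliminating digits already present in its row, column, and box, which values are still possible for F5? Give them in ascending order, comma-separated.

Row 5 already contains {1, 2, 3}.
Column F already contains {1, 2, 6}.
Its 2×3 block (box 6) already contains {1, 2, 6}.
Removing those from 1–6 leaves {4, 5} as the candidates for F5.

4,5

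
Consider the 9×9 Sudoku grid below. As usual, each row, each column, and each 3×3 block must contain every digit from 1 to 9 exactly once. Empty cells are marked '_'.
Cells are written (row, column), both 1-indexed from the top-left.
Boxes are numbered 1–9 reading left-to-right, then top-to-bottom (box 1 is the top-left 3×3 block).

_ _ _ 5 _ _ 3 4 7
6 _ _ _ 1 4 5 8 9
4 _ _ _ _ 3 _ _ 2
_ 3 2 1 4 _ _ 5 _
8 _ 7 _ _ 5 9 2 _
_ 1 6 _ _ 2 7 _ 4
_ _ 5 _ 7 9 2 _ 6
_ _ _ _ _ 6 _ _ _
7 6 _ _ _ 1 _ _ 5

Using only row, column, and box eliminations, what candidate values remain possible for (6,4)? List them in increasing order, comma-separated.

Row 6 already contains {1, 2, 4, 6, 7}.
Column 4 already contains {1, 5}.
Its 3×3 block (box 5) already contains {1, 2, 4, 5}.
Removing those from 1–9 leaves {3, 8, 9} as the candidates for (6,4).

3,8,9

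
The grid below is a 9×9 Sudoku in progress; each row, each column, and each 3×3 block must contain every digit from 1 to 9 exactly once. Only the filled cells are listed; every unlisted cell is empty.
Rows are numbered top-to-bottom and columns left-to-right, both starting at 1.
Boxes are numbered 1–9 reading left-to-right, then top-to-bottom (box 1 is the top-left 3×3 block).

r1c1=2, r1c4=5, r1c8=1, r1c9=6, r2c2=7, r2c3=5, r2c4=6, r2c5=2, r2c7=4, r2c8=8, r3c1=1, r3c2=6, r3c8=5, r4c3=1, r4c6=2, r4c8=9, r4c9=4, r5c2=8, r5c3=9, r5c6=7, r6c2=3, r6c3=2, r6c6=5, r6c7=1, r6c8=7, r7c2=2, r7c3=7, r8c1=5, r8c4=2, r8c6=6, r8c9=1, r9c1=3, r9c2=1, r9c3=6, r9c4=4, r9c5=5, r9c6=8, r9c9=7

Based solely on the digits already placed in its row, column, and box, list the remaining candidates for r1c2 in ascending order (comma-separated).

Row 1 already contains {1, 2, 5, 6}.
Column 2 already contains {1, 2, 3, 6, 7, 8}.
Its 3×3 block (box 1) already contains {1, 2, 5, 6, 7}.
Removing those from 1–9 leaves {4, 9} as the candidates for r1c2.

4,9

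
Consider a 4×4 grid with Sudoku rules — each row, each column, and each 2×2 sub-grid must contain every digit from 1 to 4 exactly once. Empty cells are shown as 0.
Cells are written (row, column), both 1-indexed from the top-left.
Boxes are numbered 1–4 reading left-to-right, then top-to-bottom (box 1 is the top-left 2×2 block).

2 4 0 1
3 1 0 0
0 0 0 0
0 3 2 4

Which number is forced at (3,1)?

4

Cell (3,1) itself could take any of {1, 4} by direct elimination.
Consider where 4 can go in row 3.
(3,2) is out (column 2 already has a 4).
(3,3) is out (box 4 already has a 4).
(3,4) is out (column 4 already has a 4).
So the only cell in row 3 that can hold 4 is (3,1).
Therefore (3,1) = 4.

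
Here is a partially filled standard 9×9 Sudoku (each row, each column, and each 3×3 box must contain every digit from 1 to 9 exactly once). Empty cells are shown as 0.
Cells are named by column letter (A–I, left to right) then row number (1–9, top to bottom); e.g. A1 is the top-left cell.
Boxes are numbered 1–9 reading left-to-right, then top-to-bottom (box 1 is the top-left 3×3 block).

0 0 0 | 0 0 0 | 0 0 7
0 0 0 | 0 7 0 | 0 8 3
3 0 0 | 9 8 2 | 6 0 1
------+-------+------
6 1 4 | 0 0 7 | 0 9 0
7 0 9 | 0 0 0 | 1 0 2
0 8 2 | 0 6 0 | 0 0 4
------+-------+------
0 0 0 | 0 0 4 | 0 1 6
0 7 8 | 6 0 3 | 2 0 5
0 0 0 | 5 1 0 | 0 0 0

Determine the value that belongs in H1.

2

Cell H1 itself could take any of {2, 4, 5} by direct elimination.
Consider where 2 can go in box 3.
G1 is out (column G already has a 2).
G2 is out (column G already has a 2).
H3 is out (row 3 already has a 2).
So the only cell in box 3 that can hold 2 is H1.
Therefore H1 = 2.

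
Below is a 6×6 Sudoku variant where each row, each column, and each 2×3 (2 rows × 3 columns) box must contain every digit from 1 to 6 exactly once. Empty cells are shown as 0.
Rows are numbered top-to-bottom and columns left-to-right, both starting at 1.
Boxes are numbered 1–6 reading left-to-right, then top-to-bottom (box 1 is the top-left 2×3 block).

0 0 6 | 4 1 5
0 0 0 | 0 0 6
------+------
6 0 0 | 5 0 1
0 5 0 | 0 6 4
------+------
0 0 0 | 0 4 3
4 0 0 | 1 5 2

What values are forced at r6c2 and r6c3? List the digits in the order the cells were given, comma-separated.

For r6c2:
  Consider where 6 can go in row 6.
  r6c3 is out (column 3 already has a 6).
  So the only cell in row 6 that can hold 6 is r6c2.
  So r6c2 = 6.
For r6c3:
  Row 6 already contains {1, 2, 4, 5}.
  Column 3 already contains {6}.
  Its 2×3 block (box 5) already contains {4}.
  The only value from 1–6 not eliminated is 3, so r6c3 = 3.

6,3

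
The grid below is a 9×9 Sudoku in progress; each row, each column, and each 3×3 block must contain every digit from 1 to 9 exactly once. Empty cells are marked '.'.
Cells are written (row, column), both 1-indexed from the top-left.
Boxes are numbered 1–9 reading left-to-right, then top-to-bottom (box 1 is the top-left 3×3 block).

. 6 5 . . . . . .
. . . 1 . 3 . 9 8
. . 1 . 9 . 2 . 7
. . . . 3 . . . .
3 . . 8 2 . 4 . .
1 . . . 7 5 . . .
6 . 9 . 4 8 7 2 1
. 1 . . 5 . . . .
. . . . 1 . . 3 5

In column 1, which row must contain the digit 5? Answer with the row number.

4

Consider where 5 can go in column 1.
(1,1) is out (row 1 already has a 5).
(2,1) is out (box 1 already has a 5).
(3,1) is out (box 1 already has a 5).
(8,1) is out (row 8 already has a 5).
(9,1) is out (row 9 already has a 5).
So the only cell in column 1 that can hold 5 is (4,1).
That is row 4.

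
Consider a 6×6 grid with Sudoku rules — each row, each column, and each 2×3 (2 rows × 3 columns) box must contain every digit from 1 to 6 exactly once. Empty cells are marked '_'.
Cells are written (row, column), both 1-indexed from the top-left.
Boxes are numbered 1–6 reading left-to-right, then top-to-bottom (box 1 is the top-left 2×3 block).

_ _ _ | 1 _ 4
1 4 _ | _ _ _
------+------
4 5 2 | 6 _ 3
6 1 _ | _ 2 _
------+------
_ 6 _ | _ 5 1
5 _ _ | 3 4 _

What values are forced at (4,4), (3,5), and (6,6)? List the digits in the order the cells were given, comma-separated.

For (4,4):
  Consider where 4 can go in row 4.
  (4,3) is out (box 3 already has a 4).
  (4,6) is out (column 6 already has a 4).
  So the only cell in row 4 that can hold 4 is (4,4).
  So (4,4) = 4.
For (3,5):
  Row 3 already contains {2, 3, 4, 5, 6}.
  Column 5 already contains {2, 4, 5}.
  Its 2×3 block (box 4) already contains {2, 3, 6}.
  The only value from 1–6 not eliminated is 1, so (3,5) = 1.
For (6,6):
  Consider where 6 can go in row 6.
  (6,2) is out (column 2 already has a 6).
  (6,3) is out (box 5 already has a 6).
  So the only cell in row 6 that can hold 6 is (6,6).
  So (6,6) = 6.

4,1,6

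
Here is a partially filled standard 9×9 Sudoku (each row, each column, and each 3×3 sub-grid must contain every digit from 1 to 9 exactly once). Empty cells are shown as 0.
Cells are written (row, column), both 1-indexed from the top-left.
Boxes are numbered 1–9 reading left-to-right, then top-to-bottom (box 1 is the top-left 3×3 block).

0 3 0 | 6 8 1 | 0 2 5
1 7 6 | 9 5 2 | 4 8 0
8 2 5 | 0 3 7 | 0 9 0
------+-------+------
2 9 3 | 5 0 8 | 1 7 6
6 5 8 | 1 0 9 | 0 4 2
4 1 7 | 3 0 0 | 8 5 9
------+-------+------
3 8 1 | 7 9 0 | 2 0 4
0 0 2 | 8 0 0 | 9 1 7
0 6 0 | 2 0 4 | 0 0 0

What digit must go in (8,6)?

Cell (8,6) itself could take any of {3, 5, 6} by direct elimination.
Consider where 3 can go in box 8.
(7,6) is out (row 7 already has a 3).
(8,5) is out (column 5 already has a 3).
(9,5) is out (column 5 already has a 3).
So the only cell in box 8 that can hold 3 is (8,6).
Therefore (8,6) = 3.

3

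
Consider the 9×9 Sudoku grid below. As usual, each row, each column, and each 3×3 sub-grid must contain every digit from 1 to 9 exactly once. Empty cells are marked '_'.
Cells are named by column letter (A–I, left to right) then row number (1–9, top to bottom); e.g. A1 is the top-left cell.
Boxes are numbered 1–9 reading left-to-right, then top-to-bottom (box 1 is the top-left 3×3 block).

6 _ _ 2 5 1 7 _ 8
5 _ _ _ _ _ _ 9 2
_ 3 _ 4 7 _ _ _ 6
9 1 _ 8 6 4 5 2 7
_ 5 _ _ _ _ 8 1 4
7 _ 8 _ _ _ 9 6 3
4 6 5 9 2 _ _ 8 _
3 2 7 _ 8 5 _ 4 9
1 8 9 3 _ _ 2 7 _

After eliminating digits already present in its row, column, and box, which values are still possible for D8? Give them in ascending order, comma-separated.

Row 8 already contains {2, 3, 4, 5, 7, 8, 9}.
Column D already contains {2, 3, 4, 8, 9}.
Its 3×3 block (box 8) already contains {2, 3, 5, 8, 9}.
Removing those from 1–9 leaves {1, 6} as the candidates for D8.

1,6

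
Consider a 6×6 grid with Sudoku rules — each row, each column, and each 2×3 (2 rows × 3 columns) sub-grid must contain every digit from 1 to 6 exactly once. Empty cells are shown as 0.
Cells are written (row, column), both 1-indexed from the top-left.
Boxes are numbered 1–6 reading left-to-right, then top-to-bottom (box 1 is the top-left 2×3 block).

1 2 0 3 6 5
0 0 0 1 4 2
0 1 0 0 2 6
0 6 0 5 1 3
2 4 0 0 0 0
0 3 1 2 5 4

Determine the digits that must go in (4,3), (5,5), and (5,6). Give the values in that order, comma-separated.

For (4,3):
  Consider where 2 can go in column 3.
  (1,3) is out (row 1 already has a 2).
  (2,3) is out (row 2 already has a 2).
  (3,3) is out (row 3 already has a 2).
  (5,3) is out (row 5 already has a 2).
  So the only cell in column 3 that can hold 2 is (4,3).
  So (4,3) = 2.
For (5,5):
  Row 5 already contains {2, 4}.
  Column 5 already contains {1, 2, 4, 5, 6}.
  Its 2×3 block (box 6) already contains {2, 4, 5}.
  The only value from 1–6 not eliminated is 3, so (5,5) = 3.
For (5,6):
  Row 5 already contains {2, 4}.
  Column 6 already contains {2, 3, 4, 5, 6}.
  Its 2×3 block (box 6) already contains {2, 4, 5}.
  The only value from 1–6 not eliminated is 1, so (5,6) = 1.

2,3,1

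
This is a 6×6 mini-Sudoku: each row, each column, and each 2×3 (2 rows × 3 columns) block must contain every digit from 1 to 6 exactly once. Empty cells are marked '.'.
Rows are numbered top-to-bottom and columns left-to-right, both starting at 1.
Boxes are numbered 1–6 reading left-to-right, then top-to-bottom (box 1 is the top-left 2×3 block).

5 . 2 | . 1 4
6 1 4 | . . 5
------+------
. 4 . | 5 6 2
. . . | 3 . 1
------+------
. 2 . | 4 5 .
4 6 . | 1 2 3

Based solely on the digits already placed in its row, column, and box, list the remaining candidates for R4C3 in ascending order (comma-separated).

5,6

Row 4 already contains {1, 3}.
Column 3 already contains {2, 4}.
Its 2×3 block (box 3) already contains {4}.
Removing those from 1–6 leaves {5, 6} as the candidates for R4C3.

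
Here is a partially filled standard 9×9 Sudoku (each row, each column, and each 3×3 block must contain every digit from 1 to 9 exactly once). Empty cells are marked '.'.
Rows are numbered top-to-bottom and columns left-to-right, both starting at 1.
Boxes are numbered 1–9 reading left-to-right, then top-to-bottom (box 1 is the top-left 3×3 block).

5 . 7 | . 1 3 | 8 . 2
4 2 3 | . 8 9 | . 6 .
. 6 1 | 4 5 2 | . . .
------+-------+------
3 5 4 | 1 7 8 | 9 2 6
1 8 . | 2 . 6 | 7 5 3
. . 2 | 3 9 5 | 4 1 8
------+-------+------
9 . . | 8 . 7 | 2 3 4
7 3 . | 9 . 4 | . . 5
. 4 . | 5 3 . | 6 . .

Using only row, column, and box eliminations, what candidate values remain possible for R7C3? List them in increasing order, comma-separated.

Row 7 already contains {2, 3, 4, 7, 8, 9}.
Column 3 already contains {1, 2, 3, 4, 7}.
Its 3×3 block (box 7) already contains {3, 4, 7, 9}.
Removing those from 1–9 leaves {5, 6} as the candidates for R7C3.

5,6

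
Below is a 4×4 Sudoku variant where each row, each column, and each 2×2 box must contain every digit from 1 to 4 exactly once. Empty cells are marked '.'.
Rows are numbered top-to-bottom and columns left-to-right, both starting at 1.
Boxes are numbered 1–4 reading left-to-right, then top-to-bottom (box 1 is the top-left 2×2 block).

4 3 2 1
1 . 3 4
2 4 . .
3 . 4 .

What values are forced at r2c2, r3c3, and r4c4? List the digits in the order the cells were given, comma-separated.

2,1,2

For r2c2:
  Row 2 already contains {1, 3, 4}.
  Column 2 already contains {3, 4}.
  Its 2×2 block (box 1) already contains {1, 3, 4}.
  The only value from 1–4 not eliminated is 2, so r2c2 = 2.
For r3c3:
  Row 3 already contains {2, 4}.
  Column 3 already contains {2, 3, 4}.
  Its 2×2 block (box 4) already contains {4}.
  The only value from 1–4 not eliminated is 1, so r3c3 = 1.
For r4c4:
  Row 4 already contains {3, 4}.
  Column 4 already contains {1, 4}.
  Its 2×2 block (box 4) already contains {4}.
  The only value from 1–4 not eliminated is 2, so r4c4 = 2.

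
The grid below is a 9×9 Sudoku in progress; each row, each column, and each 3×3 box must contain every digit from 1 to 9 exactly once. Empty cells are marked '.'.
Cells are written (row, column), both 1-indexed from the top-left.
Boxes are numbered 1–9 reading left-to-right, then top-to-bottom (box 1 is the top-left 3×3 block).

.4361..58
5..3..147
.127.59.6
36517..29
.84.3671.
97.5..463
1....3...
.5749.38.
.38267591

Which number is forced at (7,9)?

4

Cell (7,9) itself could take any of {2, 4} by direct elimination.
Consider where 4 can go in row 7.
(7,2) is out (column 2 already has a 4). (7,3) is out (column 3 already has a 4). (7,4) is out (column 4 already has a 4). (7,5) is out (box 8 already has a 4). The remaining empty cells in row 7 are similarly blocked.
So the only cell in row 7 that can hold 4 is (7,9).
Therefore (7,9) = 4.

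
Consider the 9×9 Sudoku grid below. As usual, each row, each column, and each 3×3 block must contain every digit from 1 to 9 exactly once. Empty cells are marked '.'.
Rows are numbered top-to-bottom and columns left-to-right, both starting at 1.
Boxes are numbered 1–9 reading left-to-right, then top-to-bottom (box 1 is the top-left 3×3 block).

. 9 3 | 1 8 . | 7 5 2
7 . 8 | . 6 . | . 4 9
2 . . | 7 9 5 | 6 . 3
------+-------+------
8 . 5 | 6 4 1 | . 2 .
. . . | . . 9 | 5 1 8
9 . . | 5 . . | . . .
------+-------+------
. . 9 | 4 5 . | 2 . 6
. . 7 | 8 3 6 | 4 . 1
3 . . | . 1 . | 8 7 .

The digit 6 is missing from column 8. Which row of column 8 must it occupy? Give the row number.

Consider where 6 can go in column 8.
r3c8 is out (row 3 already has a 6).
r7c8 is out (row 7 already has a 6).
r8c8 is out (row 8 already has a 6).
So the only cell in column 8 that can hold 6 is r6c8.
That is row 6.

6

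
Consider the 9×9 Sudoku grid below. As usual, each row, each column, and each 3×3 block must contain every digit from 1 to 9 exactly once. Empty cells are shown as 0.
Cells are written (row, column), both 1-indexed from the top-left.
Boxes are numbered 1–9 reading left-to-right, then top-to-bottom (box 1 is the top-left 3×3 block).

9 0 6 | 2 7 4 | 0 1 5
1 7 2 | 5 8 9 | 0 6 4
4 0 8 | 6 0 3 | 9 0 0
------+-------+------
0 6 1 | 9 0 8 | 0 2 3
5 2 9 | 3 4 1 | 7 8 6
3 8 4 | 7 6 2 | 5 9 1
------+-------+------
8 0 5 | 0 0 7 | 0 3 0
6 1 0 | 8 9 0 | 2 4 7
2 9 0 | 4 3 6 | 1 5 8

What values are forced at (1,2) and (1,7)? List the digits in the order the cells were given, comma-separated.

For (1,2):
  Row 1 already contains {1, 2, 4, 5, 6, 7, 9}.
  Column 2 already contains {1, 2, 6, 7, 8, 9}.
  Its 3×3 block (box 1) already contains {1, 2, 4, 6, 7, 8, 9}.
  The only value from 1–9 not eliminated is 3, so (1,2) = 3.
For (1,7):
  Consider where 8 can go in box 3.
  (2,7) is out (row 2 already has a 8).
  (3,8) is out (row 3 already has a 8).
  (3,9) is out (row 3 already has a 8).
  So the only cell in box 3 that can hold 8 is (1,7).
  So (1,7) = 8.

3,8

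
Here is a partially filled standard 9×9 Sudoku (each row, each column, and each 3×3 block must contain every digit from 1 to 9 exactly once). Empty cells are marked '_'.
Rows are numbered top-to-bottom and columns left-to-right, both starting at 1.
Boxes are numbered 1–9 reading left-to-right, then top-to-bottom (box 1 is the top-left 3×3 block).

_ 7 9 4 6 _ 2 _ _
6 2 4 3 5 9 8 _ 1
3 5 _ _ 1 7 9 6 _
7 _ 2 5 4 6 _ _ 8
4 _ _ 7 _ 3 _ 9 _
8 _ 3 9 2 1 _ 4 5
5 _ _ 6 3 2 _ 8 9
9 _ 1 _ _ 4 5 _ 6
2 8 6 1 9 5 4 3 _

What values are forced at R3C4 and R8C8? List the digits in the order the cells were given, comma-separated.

For R3C4:
  Consider where 2 can go in column 4.
  R8C4 is out (box 8 already has a 2).
  So the only cell in column 4 that can hold 2 is R3C4.
  So R3C4 = 2.
For R8C8:
  Consider where 2 can go in row 8.
  R8C2 is out (column 2 already has a 2).
  R8C4 is out (box 8 already has a 2).
  R8C5 is out (column 5 already has a 2).
  So the only cell in row 8 that can hold 2 is R8C8.
  So R8C8 = 2.

2,2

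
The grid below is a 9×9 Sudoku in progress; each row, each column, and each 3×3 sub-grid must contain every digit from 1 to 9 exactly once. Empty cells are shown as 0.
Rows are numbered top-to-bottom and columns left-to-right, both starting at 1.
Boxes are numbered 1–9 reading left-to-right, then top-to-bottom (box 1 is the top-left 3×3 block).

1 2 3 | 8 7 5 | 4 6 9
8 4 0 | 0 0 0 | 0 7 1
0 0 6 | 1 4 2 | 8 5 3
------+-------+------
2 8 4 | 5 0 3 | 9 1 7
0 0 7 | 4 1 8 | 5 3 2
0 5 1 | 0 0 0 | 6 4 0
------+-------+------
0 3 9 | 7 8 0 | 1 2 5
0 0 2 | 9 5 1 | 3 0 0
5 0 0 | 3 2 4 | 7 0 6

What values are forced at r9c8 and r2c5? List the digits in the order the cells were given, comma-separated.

9,3

For r9c8:
  Consider where 9 can go in column 8.
  r8c8 is out (row 8 already has a 9).
  So the only cell in column 8 that can hold 9 is r9c8.
  So r9c8 = 9.
For r2c5:
  Consider where 3 can go in box 2.
  r2c4 is out (column 4 already has a 3).
  r2c6 is out (column 6 already has a 3).
  So the only cell in box 2 that can hold 3 is r2c5.
  So r2c5 = 3.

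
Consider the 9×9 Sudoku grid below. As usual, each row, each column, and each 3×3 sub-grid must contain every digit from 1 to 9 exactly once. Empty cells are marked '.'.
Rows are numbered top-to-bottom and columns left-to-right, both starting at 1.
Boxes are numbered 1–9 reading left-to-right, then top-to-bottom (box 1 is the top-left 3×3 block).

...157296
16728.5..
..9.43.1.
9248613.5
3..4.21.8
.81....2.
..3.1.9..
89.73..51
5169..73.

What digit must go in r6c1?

6

Cell r6c1 itself could take any of {6, 7} by direct elimination.
Consider where 6 can go in box 4.
r5c2 is out (column 2 already has a 6).
r5c3 is out (column 3 already has a 6).
So the only cell in box 4 that can hold 6 is r6c1.
Therefore r6c1 = 6.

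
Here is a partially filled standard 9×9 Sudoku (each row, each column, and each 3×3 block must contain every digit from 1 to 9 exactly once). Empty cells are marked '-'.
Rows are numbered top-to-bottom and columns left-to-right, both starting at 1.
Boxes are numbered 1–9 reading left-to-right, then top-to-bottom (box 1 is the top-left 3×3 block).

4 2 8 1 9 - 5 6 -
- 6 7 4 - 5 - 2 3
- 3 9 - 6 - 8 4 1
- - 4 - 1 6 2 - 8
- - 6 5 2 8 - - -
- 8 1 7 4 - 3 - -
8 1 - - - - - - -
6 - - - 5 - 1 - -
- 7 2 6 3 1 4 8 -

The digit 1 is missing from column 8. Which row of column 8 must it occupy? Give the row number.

5

Consider where 1 can go in column 8.
r4c8 is out (row 4 already has a 1).
r6c8 is out (row 6 already has a 1).
r7c8 is out (row 7 already has a 1).
r8c8 is out (row 8 already has a 1).
So the only cell in column 8 that can hold 1 is r5c8.
That is row 5.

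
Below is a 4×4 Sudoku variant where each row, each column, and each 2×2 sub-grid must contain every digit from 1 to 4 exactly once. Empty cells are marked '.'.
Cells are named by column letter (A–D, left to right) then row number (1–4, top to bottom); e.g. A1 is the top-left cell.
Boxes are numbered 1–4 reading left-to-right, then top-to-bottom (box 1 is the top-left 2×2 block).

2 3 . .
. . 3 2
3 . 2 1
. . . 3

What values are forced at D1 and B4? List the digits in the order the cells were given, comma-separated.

4,2

For D1:
  Row 1 already contains {2, 3}.
  Column D already contains {1, 2, 3}.
  Its 2×2 block (box 2) already contains {2, 3}.
  The only value from 1–4 not eliminated is 4, so D1 = 4.
For B4:
  Consider where 2 can go in box 3.
  B3 is out (row 3 already has a 2).
  A4 is out (column A already has a 2).
  So the only cell in box 3 that can hold 2 is B4.
  So B4 = 2.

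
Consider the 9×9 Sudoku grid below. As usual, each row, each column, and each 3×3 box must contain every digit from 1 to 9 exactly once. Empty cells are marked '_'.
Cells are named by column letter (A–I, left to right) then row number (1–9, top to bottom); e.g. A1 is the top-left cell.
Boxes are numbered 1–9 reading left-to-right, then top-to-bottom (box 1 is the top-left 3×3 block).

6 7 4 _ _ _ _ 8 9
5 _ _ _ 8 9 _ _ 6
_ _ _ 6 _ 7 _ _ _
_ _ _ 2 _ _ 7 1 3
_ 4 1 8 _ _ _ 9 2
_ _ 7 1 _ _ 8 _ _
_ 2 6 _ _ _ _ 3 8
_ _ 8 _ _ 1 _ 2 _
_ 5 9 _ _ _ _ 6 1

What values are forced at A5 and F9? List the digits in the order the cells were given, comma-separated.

For A5:
  Row 5 already contains {1, 2, 4, 8, 9}.
  Column A already contains {5, 6}.
  Its 3×3 block (box 4) already contains {1, 4, 7}.
  The only value from 1–9 not eliminated is 3, so A5 = 3.
For F9:
  Consider where 8 can go in row 9.
  A9 is out (box 7 already has a 8).
  D9 is out (column D already has a 8).
  E9 is out (column E already has a 8).
  G9 is out (column G already has a 8).
  So the only cell in row 9 that can hold 8 is F9.
  So F9 = 8.

3,8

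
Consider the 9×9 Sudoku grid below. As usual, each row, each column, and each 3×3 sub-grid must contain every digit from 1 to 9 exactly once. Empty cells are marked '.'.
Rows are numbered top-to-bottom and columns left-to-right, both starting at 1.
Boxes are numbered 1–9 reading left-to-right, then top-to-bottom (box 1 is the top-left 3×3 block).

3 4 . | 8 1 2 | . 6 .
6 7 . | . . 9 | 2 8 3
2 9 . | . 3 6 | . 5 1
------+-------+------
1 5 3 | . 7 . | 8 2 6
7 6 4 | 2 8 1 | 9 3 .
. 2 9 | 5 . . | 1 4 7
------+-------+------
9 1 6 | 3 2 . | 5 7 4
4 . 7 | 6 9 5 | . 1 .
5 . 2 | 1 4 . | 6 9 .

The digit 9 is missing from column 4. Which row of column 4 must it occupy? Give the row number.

Consider where 9 can go in column 4.
R2C4 is out (row 2 already has a 9).
R3C4 is out (row 3 already has a 9).
So the only cell in column 4 that can hold 9 is R4C4.
That is row 4.

4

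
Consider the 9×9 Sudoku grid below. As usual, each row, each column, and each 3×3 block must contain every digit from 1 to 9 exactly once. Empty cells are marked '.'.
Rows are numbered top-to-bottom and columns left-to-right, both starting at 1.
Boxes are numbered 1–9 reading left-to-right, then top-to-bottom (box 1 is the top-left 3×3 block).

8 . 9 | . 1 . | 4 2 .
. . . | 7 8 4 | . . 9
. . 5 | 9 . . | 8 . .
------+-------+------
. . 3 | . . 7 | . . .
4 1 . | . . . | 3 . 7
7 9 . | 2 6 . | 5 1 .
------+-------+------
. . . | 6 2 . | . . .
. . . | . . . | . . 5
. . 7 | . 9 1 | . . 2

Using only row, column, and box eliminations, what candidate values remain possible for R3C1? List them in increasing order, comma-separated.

1,2,3,6

Row 3 already contains {5, 8, 9}.
Column 1 already contains {4, 7, 8}.
Its 3×3 block (box 1) already contains {5, 8, 9}.
Removing those from 1–9 leaves {1, 2, 3, 6} as the candidates for R3C1.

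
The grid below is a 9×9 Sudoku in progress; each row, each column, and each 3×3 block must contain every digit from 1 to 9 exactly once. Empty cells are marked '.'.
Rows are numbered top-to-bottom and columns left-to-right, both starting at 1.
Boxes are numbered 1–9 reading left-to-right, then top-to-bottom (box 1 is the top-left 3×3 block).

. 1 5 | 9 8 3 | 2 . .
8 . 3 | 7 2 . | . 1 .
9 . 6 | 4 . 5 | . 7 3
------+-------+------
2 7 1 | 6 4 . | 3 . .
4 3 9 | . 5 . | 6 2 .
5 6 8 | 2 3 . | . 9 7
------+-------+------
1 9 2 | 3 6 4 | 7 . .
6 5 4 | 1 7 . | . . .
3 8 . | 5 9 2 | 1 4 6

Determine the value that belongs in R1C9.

4

Row 1 already contains {1, 2, 3, 5, 8, 9}.
Column 9 already contains {3, 6, 7}.
Its 3×3 block (box 3) already contains {1, 2, 3, 7}.
The only value from 1–9 not eliminated is 4, so R1C9 = 4.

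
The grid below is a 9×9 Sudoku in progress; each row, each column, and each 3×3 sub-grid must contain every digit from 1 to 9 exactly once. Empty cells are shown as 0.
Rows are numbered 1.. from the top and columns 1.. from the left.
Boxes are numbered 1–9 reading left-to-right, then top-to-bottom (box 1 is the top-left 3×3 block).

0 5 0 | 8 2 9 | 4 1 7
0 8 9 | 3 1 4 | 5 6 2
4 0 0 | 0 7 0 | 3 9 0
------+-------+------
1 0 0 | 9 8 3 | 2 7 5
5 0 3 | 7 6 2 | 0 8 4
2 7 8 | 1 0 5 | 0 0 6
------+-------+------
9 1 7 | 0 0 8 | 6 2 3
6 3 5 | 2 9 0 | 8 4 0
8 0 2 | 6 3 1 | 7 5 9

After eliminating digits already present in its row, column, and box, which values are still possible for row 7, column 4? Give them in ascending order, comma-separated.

Row 7 already contains {1, 2, 3, 6, 7, 8, 9}.
Column 4 already contains {1, 2, 3, 6, 7, 8, 9}.
Its 3×3 block (box 8) already contains {1, 2, 3, 6, 8, 9}.
Removing those from 1–9 leaves {4, 5} as the candidates for row 7, column 4.

4,5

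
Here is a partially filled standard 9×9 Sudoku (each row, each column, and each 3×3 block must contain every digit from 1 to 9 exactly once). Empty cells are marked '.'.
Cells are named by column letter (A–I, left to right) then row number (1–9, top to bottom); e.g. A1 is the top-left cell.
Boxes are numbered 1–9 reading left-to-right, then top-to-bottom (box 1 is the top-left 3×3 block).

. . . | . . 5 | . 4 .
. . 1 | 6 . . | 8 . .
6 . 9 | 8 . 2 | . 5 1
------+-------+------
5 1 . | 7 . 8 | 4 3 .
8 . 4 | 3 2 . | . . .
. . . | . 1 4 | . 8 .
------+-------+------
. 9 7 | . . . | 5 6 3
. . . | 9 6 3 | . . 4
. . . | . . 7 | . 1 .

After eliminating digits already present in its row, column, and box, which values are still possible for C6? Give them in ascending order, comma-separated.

Row 6 already contains {1, 4, 8}.
Column C already contains {1, 4, 7, 9}.
Its 3×3 block (box 4) already contains {1, 4, 5, 8}.
Removing those from 1–9 leaves {2, 3, 6} as the candidates for C6.

2,3,6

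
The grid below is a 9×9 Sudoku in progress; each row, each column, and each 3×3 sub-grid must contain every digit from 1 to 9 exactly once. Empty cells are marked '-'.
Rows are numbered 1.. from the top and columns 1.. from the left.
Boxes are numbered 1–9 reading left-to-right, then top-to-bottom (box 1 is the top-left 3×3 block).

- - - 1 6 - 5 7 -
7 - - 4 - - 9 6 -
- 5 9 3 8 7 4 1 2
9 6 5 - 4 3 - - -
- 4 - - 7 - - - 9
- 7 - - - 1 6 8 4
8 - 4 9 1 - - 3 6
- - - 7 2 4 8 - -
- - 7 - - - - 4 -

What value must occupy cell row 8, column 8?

9

Cell row 8, column 8 itself could take any of {5, 9} by direct elimination.
Consider where 9 can go in box 9.
row 7, column 7 is out (row 7 already has a 9).
row 8, column 9 is out (column 9 already has a 9).
row 9, column 7 is out (column 7 already has a 9).
row 9, column 9 is out (column 9 already has a 9).
So the only cell in box 9 that can hold 9 is row 8, column 8.
Therefore row 8, column 8 = 9.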